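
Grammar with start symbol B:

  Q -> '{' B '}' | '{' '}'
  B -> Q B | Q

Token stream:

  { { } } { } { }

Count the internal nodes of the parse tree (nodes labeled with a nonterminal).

8

[B [Q { [B [Q { }]] }] [B [Q { }] [B [Q { }]]]]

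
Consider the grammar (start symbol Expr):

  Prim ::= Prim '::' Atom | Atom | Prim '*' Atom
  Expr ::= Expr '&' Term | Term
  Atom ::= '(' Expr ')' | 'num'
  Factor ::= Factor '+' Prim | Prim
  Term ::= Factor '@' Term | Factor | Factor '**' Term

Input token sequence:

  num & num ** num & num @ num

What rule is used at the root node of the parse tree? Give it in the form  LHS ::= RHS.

[Expr [Expr [Expr [Term [Factor [Prim [Atom num]]]]] & [Term [Factor [Prim [Atom num]]] ** [Term [Factor [Prim [Atom num]]]]]] & [Term [Factor [Prim [Atom num]]] @ [Term [Factor [Prim [Atom num]]]]]]

Expr ::= Expr '&' Term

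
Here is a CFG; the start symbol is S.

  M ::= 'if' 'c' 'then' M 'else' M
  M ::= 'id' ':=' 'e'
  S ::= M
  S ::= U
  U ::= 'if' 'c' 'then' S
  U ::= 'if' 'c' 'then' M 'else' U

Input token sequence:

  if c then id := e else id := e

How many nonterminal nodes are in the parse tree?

4

[S [M if c then [M id := e] else [M id := e]]]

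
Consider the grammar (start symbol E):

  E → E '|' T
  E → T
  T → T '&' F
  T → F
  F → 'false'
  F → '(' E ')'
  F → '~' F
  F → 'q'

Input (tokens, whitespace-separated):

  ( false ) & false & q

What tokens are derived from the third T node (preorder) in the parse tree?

[E [T [T [T [F ( [E [T [F false]]] )]] & [F false]] & [F q]]]

( false )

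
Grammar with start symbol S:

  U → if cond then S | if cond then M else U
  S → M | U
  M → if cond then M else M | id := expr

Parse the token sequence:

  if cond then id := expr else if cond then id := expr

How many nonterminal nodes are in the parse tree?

6

[S [U if cond then [M id := expr] else [U if cond then [S [M id := expr]]]]]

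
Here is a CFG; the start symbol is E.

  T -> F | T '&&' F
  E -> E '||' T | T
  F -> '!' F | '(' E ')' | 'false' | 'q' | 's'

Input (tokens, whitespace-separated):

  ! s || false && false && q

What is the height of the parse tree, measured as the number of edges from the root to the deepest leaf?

5

[E [E [T [F ! [F s]]]] || [T [T [T [F false]] && [F false]] && [F q]]]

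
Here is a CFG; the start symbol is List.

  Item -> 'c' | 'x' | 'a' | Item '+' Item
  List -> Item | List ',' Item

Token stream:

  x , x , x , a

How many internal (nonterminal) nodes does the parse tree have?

[List [List [List [List [Item x]] , [Item x]] , [Item x]] , [Item a]]

8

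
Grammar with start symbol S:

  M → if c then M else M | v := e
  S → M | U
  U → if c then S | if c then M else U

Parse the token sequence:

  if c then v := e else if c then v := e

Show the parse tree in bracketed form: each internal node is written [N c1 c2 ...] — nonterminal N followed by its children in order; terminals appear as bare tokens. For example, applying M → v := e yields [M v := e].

S
U
if c then M else U
if c then v := e else U
if c then v := e else if c then S
if c then v := e else if c then M
if c then v := e else if c then v := e

[S [U if c then [M v := e] else [U if c then [S [M v := e]]]]]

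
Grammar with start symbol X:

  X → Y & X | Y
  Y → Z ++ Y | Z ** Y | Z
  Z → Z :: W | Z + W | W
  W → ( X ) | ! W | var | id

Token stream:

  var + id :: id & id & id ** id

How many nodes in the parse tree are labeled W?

[X [Y [Z [Z [Z [W var]] + [W id]] :: [W id]]] & [X [Y [Z [W id]]] & [X [Y [Z [W id]] ** [Y [Z [W id]]]]]]]

6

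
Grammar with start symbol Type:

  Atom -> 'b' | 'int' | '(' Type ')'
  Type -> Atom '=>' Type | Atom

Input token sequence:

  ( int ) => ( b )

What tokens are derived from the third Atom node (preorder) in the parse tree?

[Type [Atom ( [Type [Atom int]] )] => [Type [Atom ( [Type [Atom b]] )]]]

( b )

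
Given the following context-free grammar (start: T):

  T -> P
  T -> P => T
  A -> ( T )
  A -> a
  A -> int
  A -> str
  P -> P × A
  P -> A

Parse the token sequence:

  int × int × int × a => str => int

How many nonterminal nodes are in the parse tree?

15

[T [P [P [P [P [A int]] × [A int]] × [A int]] × [A a]] => [T [P [A str]] => [T [P [A int]]]]]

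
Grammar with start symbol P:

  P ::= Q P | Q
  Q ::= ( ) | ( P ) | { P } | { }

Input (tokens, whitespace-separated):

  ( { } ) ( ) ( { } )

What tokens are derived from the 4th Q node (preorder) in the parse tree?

( { } )

[P [Q ( [P [Q { }]] )] [P [Q ( )] [P [Q ( [P [Q { }]] )]]]]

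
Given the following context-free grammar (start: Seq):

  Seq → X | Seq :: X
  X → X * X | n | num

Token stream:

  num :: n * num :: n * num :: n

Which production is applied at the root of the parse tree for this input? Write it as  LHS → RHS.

[Seq [Seq [Seq [Seq [X num]] :: [X [X n] * [X num]]] :: [X [X n] * [X num]]] :: [X n]]

Seq → Seq :: X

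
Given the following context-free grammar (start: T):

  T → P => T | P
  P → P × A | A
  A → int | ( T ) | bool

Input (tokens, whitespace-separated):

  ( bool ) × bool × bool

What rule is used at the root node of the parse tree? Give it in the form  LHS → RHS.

[T [P [P [P [A ( [T [P [A bool]]] )]] × [A bool]] × [A bool]]]

T → P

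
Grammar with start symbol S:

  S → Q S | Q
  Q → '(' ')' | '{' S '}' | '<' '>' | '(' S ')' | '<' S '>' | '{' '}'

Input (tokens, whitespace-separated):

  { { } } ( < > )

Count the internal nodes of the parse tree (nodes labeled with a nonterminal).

[S [Q { [S [Q { }]] }] [S [Q ( [S [Q < >]] )]]]

8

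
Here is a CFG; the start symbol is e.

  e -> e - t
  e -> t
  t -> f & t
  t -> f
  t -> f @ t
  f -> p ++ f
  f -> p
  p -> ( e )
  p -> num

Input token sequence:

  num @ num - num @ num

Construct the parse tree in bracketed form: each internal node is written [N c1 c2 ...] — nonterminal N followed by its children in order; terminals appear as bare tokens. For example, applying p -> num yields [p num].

e
e - t
t - t
f @ t - t
p @ t - t
num @ t - t
num @ f - t
num @ p - t
num @ num - t
num @ num - f @ t
num @ num - p @ t
num @ num - num @ t
num @ num - num @ f
num @ num - num @ p
num @ num - num @ num

[e [e [t [f [p num]] @ [t [f [p num]]]]] - [t [f [p num]] @ [t [f [p num]]]]]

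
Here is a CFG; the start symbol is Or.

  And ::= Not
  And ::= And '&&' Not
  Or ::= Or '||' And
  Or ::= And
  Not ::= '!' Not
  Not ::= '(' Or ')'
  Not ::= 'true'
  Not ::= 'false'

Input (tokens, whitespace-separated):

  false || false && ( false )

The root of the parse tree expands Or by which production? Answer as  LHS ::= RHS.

Or ::= Or '||' And

[Or [Or [And [Not false]]] || [And [And [Not false]] && [Not ( [Or [And [Not false]]] )]]]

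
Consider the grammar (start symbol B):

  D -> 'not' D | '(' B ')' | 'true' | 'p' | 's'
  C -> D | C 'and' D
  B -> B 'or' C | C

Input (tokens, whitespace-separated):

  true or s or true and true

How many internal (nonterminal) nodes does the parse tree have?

[B [B [B [C [D true]]] or [C [D s]]] or [C [C [D true]] and [D true]]]

11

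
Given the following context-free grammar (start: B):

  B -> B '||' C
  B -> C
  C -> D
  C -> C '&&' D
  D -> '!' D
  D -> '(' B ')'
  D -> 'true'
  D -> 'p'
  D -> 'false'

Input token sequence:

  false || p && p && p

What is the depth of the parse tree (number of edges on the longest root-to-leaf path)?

[B [B [C [D false]]] || [C [C [C [D p]] && [D p]] && [D p]]]

5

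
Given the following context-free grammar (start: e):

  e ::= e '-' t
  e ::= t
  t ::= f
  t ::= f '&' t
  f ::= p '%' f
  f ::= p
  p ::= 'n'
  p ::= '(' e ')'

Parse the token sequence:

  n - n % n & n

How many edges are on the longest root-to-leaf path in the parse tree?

[e [e [t [f [p n]]]] - [t [f [p n] % [f [p n]]] & [t [f [p n]]]]]

5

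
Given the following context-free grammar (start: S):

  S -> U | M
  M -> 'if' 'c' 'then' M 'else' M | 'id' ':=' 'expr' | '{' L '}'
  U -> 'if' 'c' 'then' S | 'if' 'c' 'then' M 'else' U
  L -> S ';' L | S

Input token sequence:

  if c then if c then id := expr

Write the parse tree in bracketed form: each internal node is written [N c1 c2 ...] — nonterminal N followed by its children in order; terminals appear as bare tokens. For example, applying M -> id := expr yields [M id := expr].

[S [U if c then [S [U if c then [S [M id := expr]]]]]]

S
U
if c then S
if c then U
if c then if c then S
if c then if c then M
if c then if c then id := expr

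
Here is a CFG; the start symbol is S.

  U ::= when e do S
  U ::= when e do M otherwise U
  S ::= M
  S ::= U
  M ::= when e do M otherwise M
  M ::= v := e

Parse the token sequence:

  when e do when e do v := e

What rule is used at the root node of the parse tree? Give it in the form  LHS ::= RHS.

[S [U when e do [S [U when e do [S [M v := e]]]]]]

S ::= U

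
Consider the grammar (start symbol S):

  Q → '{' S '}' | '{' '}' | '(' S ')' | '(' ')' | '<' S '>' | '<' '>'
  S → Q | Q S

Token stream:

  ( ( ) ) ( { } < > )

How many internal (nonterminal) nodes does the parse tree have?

[S [Q ( [S [Q ( )]] )] [S [Q ( [S [Q { }] [S [Q < >]]] )]]]

10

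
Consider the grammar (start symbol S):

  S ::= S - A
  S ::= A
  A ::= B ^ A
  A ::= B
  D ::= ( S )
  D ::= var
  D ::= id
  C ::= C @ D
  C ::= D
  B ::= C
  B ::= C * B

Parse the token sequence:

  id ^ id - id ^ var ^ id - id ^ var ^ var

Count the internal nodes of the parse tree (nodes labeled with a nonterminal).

35

[S [S [S [A [B [C [D id]]] ^ [A [B [C [D id]]]]]] - [A [B [C [D id]]] ^ [A [B [C [D var]]] ^ [A [B [C [D id]]]]]]] - [A [B [C [D id]]] ^ [A [B [C [D var]]] ^ [A [B [C [D var]]]]]]]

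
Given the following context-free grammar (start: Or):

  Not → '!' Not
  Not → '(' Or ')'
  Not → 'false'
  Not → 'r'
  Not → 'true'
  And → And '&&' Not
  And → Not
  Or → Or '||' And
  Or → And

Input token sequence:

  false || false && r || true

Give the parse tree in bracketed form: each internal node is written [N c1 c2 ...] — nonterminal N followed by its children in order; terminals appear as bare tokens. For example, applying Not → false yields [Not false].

Or
Or || And
Or || And || And
And || And || And
Not || And || And
false || And || And
false || And && Not || And
false || Not && Not || And
false || false && Not || And
false || false && r || And
false || false && r || Not
false || false && r || true

[Or [Or [Or [And [Not false]]] || [And [And [Not false]] && [Not r]]] || [And [Not true]]]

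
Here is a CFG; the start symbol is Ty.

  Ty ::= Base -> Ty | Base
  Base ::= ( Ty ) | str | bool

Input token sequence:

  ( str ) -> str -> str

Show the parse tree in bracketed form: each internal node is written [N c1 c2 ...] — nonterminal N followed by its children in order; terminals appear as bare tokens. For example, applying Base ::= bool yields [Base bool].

Ty
Base -> Ty
( Ty ) -> Ty
( Base ) -> Ty
( str ) -> Ty
( str ) -> Base -> Ty
( str ) -> str -> Ty
( str ) -> str -> Base
( str ) -> str -> str

[Ty [Base ( [Ty [Base str]] )] -> [Ty [Base str] -> [Ty [Base str]]]]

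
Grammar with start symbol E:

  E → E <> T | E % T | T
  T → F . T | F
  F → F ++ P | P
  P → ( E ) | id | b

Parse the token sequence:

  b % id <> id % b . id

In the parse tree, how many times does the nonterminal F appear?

[E [E [E [E [T [F [P b]]]] % [T [F [P id]]]] <> [T [F [P id]]]] % [T [F [P b]] . [T [F [P id]]]]]

5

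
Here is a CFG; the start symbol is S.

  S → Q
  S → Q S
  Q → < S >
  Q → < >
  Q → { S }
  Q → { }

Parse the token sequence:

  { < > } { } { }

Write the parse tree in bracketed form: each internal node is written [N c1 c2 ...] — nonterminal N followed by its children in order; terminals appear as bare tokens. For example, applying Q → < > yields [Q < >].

[S [Q { [S [Q < >]] }] [S [Q { }] [S [Q { }]]]]

S
Q S
{ S } S
{ Q } S
{ < > } S
{ < > } Q S
{ < > } { } S
{ < > } { } Q
{ < > } { } { }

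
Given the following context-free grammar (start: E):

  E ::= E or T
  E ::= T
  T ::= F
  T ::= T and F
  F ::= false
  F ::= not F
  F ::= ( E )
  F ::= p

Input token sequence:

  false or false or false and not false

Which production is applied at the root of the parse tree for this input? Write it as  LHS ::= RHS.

E ::= E or T

[E [E [E [T [F false]]] or [T [F false]]] or [T [T [F false]] and [F not [F false]]]]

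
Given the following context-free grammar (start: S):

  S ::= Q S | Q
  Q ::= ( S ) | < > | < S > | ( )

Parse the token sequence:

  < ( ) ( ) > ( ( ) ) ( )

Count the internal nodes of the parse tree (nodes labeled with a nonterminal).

[S [Q < [S [Q ( )] [S [Q ( )]]] >] [S [Q ( [S [Q ( )]] )] [S [Q ( )]]]]

12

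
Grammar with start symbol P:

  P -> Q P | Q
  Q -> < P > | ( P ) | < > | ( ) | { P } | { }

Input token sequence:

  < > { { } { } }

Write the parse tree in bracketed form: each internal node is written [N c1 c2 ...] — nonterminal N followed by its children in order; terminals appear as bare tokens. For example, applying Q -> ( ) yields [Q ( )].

P
Q P
< > P
< > Q
< > { P }
< > { Q P }
< > { { } P }
< > { { } Q }
< > { { } { } }

[P [Q < >] [P [Q { [P [Q { }] [P [Q { }]]] }]]]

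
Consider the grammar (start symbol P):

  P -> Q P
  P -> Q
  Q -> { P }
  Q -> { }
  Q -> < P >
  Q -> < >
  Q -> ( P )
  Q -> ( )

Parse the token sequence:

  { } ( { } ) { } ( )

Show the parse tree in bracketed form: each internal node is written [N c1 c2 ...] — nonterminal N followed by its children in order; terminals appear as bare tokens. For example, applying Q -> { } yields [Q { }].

P
Q P
{ } P
{ } Q P
{ } ( P ) P
{ } ( Q ) P
{ } ( { } ) P
{ } ( { } ) Q P
{ } ( { } ) { } P
{ } ( { } ) { } Q
{ } ( { } ) { } ( )

[P [Q { }] [P [Q ( [P [Q { }]] )] [P [Q { }] [P [Q ( )]]]]]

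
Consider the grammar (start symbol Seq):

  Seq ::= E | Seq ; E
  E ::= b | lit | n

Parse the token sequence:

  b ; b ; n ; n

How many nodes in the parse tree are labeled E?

4

[Seq [Seq [Seq [Seq [E b]] ; [E b]] ; [E n]] ; [E n]]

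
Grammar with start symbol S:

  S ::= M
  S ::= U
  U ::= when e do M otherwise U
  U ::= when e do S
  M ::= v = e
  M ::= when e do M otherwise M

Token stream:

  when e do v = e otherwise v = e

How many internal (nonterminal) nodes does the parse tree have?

4

[S [M when e do [M v = e] otherwise [M v = e]]]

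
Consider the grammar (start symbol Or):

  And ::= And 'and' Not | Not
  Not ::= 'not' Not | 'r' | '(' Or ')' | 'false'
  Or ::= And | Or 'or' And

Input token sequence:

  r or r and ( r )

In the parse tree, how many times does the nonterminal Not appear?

[Or [Or [And [Not r]]] or [And [And [Not r]] and [Not ( [Or [And [Not r]]] )]]]

4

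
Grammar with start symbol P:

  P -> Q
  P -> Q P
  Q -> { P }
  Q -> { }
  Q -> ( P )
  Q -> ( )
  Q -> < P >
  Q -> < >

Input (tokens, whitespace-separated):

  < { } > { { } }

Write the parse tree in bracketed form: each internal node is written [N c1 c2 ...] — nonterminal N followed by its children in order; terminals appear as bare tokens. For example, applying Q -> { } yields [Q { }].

P
Q P
< P > P
< Q > P
< { } > P
< { } > Q
< { } > { P }
< { } > { Q }
< { } > { { } }

[P [Q < [P [Q { }]] >] [P [Q { [P [Q { }]] }]]]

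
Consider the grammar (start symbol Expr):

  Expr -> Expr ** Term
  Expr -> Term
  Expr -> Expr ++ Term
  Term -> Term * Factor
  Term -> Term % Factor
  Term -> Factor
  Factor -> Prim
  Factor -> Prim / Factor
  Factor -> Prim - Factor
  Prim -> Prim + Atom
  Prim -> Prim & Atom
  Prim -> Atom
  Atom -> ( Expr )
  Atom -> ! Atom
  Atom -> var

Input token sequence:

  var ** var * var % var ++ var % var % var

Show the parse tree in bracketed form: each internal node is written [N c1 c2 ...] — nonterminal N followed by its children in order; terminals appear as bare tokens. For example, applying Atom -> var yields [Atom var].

[Expr [Expr [Expr [Term [Factor [Prim [Atom var]]]]] ** [Term [Term [Term [Factor [Prim [Atom var]]]] * [Factor [Prim [Atom var]]]] % [Factor [Prim [Atom var]]]]] ++ [Term [Term [Term [Factor [Prim [Atom var]]]] % [Factor [Prim [Atom var]]]] % [Factor [Prim [Atom var]]]]]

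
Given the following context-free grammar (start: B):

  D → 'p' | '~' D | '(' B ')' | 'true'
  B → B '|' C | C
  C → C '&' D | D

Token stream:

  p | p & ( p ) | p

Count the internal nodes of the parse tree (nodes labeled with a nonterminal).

14

[B [B [B [C [D p]]] | [C [C [D p]] & [D ( [B [C [D p]]] )]]] | [C [D p]]]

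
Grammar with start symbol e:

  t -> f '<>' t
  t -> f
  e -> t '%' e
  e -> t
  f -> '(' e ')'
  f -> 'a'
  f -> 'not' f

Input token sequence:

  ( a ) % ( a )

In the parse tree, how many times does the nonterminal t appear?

[e [t [f ( [e [t [f a]]] )]] % [e [t [f ( [e [t [f a]]] )]]]]

4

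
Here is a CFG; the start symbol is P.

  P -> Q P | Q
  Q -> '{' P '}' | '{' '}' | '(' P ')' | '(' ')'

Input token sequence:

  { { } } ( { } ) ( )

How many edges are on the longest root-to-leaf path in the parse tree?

5

[P [Q { [P [Q { }]] }] [P [Q ( [P [Q { }]] )] [P [Q ( )]]]]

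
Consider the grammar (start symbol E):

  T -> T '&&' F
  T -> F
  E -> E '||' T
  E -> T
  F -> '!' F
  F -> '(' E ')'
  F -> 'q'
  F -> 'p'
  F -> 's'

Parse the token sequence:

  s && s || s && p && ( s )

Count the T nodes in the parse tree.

[E [E [T [T [F s]] && [F s]]] || [T [T [T [F s]] && [F p]] && [F ( [E [T [F s]]] )]]]

6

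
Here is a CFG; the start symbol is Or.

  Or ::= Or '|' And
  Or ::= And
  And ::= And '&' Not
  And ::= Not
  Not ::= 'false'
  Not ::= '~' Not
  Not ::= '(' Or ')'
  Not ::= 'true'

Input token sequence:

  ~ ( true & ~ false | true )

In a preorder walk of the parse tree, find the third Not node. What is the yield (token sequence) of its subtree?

true

[Or [And [Not ~ [Not ( [Or [Or [And [And [Not true]] & [Not ~ [Not false]]]] | [And [Not true]]] )]]]]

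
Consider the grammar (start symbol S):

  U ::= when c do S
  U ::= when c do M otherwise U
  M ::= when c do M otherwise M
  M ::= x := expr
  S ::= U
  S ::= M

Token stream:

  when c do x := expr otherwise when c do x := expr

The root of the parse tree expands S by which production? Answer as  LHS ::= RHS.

S ::= U

[S [U when c do [M x := expr] otherwise [U when c do [S [M x := expr]]]]]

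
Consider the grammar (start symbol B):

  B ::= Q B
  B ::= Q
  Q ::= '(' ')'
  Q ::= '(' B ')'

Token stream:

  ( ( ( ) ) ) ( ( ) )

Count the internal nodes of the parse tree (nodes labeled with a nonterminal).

10

[B [Q ( [B [Q ( [B [Q ( )]] )]] )] [B [Q ( [B [Q ( )]] )]]]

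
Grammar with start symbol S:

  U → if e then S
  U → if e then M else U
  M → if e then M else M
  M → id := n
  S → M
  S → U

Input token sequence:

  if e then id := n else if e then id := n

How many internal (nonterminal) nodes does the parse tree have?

[S [U if e then [M id := n] else [U if e then [S [M id := n]]]]]

6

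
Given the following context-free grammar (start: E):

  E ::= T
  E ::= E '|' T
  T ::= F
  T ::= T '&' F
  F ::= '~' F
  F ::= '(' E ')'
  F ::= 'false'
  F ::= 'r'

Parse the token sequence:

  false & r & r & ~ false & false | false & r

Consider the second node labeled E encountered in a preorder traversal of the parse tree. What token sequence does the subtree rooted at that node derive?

false & r & r & ~ false & false

[E [E [T [T [T [T [T [F false]] & [F r]] & [F r]] & [F ~ [F false]]] & [F false]]] | [T [T [F false]] & [F r]]]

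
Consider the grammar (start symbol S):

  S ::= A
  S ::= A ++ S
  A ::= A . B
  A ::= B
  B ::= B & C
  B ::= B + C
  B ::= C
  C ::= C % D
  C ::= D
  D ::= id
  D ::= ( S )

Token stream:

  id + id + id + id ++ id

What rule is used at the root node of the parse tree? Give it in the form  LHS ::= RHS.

[S [A [B [B [B [B [C [D id]]] + [C [D id]]] + [C [D id]]] + [C [D id]]]] ++ [S [A [B [C [D id]]]]]]

S ::= A ++ S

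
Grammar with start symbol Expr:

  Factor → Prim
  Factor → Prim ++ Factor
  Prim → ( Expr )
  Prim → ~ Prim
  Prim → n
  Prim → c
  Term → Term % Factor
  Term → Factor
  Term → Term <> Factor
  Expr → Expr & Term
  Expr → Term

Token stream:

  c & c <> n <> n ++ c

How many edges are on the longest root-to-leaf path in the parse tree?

6

[Expr [Expr [Term [Factor [Prim c]]]] & [Term [Term [Term [Factor [Prim c]]] <> [Factor [Prim n]]] <> [Factor [Prim n] ++ [Factor [Prim c]]]]]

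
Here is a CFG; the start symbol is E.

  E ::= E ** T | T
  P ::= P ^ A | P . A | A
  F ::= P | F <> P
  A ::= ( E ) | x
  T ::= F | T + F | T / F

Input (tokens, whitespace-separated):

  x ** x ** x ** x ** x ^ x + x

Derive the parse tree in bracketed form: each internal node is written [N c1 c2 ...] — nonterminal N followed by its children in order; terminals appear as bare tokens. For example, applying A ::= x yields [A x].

[E [E [E [E [E [T [F [P [A x]]]]] ** [T [F [P [A x]]]]] ** [T [F [P [A x]]]]] ** [T [F [P [A x]]]]] ** [T [T [F [P [P [A x]] ^ [A x]]]] + [F [P [A x]]]]]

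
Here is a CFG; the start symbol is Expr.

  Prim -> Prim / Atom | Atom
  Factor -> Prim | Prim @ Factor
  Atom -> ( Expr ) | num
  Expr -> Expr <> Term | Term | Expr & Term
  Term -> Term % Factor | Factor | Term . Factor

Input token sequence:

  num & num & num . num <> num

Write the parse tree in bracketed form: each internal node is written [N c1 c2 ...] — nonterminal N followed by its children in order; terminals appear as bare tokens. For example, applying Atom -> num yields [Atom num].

[Expr [Expr [Expr [Expr [Term [Factor [Prim [Atom num]]]]] & [Term [Factor [Prim [Atom num]]]]] & [Term [Term [Factor [Prim [Atom num]]]] . [Factor [Prim [Atom num]]]]] <> [Term [Factor [Prim [Atom num]]]]]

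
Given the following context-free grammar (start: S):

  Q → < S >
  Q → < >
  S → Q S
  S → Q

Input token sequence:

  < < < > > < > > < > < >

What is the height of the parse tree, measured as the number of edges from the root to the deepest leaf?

[S [Q < [S [Q < [S [Q < >]] >] [S [Q < >]]] >] [S [Q < >] [S [Q < >]]]]

6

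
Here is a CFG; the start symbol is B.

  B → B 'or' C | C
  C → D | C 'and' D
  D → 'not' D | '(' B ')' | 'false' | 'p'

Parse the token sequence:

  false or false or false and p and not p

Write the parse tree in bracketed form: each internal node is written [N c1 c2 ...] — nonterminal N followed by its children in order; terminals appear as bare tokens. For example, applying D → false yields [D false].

B
B or C
B or C or C
C or C or C
D or C or C
false or C or C
false or D or C
false or false or C
false or false or C and D
false or false or C and D and D
false or false or D and D and D
false or false or false and D and D
false or false or false and p and D
false or false or false and p and not D
false or false or false and p and not p

[B [B [B [C [D false]]] or [C [D false]]] or [C [C [C [D false]] and [D p]] and [D not [D p]]]]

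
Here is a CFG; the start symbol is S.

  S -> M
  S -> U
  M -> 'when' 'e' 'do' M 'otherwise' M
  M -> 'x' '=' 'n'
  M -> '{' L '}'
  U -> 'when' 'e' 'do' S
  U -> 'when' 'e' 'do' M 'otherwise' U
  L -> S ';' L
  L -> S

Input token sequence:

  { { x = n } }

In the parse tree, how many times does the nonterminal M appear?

[S [M { [L [S [M { [L [S [M x = n]]] }]]] }]]

3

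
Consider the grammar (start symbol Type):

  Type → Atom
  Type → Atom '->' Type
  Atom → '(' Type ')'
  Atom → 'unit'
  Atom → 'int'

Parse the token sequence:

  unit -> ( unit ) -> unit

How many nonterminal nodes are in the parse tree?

8

[Type [Atom unit] -> [Type [Atom ( [Type [Atom unit]] )] -> [Type [Atom unit]]]]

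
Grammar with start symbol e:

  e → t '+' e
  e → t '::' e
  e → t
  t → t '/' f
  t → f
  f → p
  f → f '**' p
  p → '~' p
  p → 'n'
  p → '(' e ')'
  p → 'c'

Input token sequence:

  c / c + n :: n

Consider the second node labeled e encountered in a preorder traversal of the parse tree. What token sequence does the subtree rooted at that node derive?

[e [t [t [f [p c]]] / [f [p c]]] + [e [t [f [p n]]] :: [e [t [f [p n]]]]]]

n :: n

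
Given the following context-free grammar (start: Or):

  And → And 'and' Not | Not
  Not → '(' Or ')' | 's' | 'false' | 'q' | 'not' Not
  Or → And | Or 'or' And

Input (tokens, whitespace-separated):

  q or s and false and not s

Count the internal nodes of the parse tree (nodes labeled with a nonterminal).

11

[Or [Or [And [Not q]]] or [And [And [And [Not s]] and [Not false]] and [Not not [Not s]]]]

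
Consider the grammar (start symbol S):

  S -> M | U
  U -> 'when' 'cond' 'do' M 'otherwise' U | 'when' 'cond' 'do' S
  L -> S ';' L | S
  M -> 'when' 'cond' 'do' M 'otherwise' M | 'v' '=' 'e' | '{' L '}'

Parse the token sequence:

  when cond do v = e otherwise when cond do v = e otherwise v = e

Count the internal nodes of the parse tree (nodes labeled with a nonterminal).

6

[S [M when cond do [M v = e] otherwise [M when cond do [M v = e] otherwise [M v = e]]]]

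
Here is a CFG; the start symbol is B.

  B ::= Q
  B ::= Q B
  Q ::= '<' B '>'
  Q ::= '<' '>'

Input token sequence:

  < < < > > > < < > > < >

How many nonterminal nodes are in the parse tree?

[B [Q < [B [Q < [B [Q < >]] >]] >] [B [Q < [B [Q < >]] >] [B [Q < >]]]]

12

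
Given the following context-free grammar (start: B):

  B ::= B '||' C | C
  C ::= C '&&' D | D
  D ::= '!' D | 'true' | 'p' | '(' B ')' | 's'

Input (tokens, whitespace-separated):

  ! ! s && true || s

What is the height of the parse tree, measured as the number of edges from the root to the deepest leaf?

7

[B [B [C [C [D ! [D ! [D s]]]] && [D true]]] || [C [D s]]]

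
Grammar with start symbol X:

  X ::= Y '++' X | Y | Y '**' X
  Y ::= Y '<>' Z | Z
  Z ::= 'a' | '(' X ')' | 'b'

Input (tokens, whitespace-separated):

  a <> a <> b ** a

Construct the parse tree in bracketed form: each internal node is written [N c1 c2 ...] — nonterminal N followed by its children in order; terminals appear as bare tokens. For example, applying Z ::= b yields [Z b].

X
Y ** X
Y <> Z ** X
Y <> Z <> Z ** X
Z <> Z <> Z ** X
a <> Z <> Z ** X
a <> a <> Z ** X
a <> a <> b ** X
a <> a <> b ** Y
a <> a <> b ** Z
a <> a <> b ** a

[X [Y [Y [Y [Z a]] <> [Z a]] <> [Z b]] ** [X [Y [Z a]]]]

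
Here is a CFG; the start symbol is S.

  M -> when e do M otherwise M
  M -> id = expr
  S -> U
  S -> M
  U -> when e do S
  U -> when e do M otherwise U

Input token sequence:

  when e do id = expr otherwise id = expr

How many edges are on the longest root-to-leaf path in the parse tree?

3

[S [M when e do [M id = expr] otherwise [M id = expr]]]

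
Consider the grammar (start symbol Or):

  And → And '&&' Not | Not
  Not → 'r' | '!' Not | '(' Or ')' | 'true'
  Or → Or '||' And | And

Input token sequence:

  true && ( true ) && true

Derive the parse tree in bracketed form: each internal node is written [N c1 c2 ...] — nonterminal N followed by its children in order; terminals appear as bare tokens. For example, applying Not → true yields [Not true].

[Or [And [And [And [Not true]] && [Not ( [Or [And [Not true]]] )]] && [Not true]]]

Or
And
And && Not
And && Not && Not
Not && Not && Not
true && Not && Not
true && ( Or ) && Not
true && ( And ) && Not
true && ( Not ) && Not
true && ( true ) && Not
true && ( true ) && true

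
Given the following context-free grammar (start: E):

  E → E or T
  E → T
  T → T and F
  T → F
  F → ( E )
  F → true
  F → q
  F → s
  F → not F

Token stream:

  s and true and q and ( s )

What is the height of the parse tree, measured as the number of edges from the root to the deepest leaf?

[E [T [T [T [T [F s]] and [F true]] and [F q]] and [F ( [E [T [F s]]] )]]]

6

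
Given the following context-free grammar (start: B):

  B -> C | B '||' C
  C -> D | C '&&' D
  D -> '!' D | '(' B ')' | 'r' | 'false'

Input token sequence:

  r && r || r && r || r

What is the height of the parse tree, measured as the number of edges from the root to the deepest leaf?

6

[B [B [B [C [C [D r]] && [D r]]] || [C [C [D r]] && [D r]]] || [C [D r]]]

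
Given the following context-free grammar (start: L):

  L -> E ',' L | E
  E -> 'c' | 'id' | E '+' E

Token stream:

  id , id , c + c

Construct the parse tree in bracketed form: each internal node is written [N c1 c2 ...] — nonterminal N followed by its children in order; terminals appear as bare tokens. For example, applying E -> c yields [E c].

[L [E id] , [L [E id] , [L [E [E c] + [E c]]]]]

L
E , L
id , L
id , E , L
id , id , L
id , id , E
id , id , E + E
id , id , c + E
id , id , c + c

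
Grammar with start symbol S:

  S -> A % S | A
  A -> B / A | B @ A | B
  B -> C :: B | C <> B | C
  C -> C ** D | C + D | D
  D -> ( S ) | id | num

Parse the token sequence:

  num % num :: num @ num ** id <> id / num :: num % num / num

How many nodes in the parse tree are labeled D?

[S [A [B [C [D num]]]] % [S [A [B [C [D num]] :: [B [C [D num]]]] @ [A [B [C [C [D num]] ** [D id]] <> [B [C [D id]]]] / [A [B [C [D num]] :: [B [C [D num]]]]]]] % [S [A [B [C [D num]]] / [A [B [C [D num]]]]]]]]

10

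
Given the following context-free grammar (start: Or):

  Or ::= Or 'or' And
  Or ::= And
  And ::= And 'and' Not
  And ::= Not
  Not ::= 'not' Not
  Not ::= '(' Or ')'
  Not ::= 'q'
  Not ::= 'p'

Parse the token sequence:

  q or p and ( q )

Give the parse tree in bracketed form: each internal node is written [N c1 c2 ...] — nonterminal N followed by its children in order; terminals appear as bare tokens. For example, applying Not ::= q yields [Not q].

[Or [Or [And [Not q]]] or [And [And [Not p]] and [Not ( [Or [And [Not q]]] )]]]

Or
Or or And
And or And
Not or And
q or And
q or And and Not
q or Not and Not
q or p and Not
q or p and ( Or )
q or p and ( And )
q or p and ( Not )
q or p and ( q )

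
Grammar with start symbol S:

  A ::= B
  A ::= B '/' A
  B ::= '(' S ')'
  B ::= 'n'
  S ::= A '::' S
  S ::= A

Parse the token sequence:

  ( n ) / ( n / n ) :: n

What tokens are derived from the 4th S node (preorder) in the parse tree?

[S [A [B ( [S [A [B n]]] )] / [A [B ( [S [A [B n] / [A [B n]]]] )]]] :: [S [A [B n]]]]

n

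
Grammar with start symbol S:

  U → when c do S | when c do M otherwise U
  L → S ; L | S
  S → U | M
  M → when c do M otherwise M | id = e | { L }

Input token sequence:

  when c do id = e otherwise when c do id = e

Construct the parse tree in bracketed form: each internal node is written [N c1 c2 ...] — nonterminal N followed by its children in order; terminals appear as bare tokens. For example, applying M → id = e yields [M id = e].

[S [U when c do [M id = e] otherwise [U when c do [S [M id = e]]]]]

S
U
when c do M otherwise U
when c do id = e otherwise U
when c do id = e otherwise when c do S
when c do id = e otherwise when c do M
when c do id = e otherwise when c do id = e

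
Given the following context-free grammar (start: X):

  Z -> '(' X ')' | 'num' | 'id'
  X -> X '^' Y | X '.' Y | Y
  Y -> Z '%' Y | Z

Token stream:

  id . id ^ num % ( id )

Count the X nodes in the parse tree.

[X [X [X [Y [Z id]]] . [Y [Z id]]] ^ [Y [Z num] % [Y [Z ( [X [Y [Z id]]] )]]]]

4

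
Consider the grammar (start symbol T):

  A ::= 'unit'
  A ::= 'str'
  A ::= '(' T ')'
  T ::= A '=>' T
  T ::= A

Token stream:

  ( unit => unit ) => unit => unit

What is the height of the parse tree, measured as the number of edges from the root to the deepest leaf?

5

[T [A ( [T [A unit] => [T [A unit]]] )] => [T [A unit] => [T [A unit]]]]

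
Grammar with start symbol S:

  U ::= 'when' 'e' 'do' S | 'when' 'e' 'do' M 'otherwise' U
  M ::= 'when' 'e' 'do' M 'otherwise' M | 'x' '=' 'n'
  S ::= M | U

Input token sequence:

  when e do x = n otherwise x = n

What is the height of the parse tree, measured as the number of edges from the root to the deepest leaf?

[S [M when e do [M x = n] otherwise [M x = n]]]

3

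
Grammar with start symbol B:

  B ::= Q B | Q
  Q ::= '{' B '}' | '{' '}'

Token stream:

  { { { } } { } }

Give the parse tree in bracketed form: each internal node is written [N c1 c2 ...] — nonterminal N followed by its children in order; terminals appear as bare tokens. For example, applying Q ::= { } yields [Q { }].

B
Q
{ B }
{ Q B }
{ { B } B }
{ { Q } B }
{ { { } } B }
{ { { } } Q }
{ { { } } { } }

[B [Q { [B [Q { [B [Q { }]] }] [B [Q { }]]] }]]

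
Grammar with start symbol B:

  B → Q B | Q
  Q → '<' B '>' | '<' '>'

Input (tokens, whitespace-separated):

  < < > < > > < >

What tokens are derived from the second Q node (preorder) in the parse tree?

< >

[B [Q < [B [Q < >] [B [Q < >]]] >] [B [Q < >]]]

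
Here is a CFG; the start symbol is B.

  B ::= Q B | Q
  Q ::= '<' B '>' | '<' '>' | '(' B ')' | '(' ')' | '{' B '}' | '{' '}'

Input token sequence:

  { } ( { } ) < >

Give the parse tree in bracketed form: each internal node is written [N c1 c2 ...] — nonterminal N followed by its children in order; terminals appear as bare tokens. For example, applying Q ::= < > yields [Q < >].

[B [Q { }] [B [Q ( [B [Q { }]] )] [B [Q < >]]]]

B
Q B
{ } B
{ } Q B
{ } ( B ) B
{ } ( Q ) B
{ } ( { } ) B
{ } ( { } ) Q
{ } ( { } ) < >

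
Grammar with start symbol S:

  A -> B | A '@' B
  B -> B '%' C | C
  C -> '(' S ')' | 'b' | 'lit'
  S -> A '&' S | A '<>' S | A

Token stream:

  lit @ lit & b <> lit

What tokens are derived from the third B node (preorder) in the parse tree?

[S [A [A [B [C lit]]] @ [B [C lit]]] & [S [A [B [C b]]] <> [S [A [B [C lit]]]]]]

b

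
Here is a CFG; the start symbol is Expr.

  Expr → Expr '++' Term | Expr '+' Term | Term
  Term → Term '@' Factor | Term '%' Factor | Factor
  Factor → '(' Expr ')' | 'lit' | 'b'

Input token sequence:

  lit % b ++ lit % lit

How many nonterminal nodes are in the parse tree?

10

[Expr [Expr [Term [Term [Factor lit]] % [Factor b]]] ++ [Term [Term [Factor lit]] % [Factor lit]]]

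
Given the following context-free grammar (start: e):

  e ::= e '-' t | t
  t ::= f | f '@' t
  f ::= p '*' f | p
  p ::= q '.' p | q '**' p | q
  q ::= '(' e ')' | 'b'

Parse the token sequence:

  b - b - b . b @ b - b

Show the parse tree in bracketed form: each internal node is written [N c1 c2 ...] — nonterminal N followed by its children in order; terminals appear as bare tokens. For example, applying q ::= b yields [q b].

[e [e [e [e [t [f [p [q b]]]]] - [t [f [p [q b]]]]] - [t [f [p [q b] . [p [q b]]]] @ [t [f [p [q b]]]]]] - [t [f [p [q b]]]]]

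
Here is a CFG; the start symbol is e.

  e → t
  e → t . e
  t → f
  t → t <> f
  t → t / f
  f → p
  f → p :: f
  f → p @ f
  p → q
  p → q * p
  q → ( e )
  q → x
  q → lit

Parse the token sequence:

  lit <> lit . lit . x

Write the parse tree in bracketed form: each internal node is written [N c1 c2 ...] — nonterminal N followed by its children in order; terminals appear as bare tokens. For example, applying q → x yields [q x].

e
t . e
t <> f . e
f <> f . e
p <> f . e
q <> f . e
lit <> f . e
lit <> p . e
lit <> q . e
lit <> lit . e
lit <> lit . t . e
lit <> lit . f . e
lit <> lit . p . e
lit <> lit . q . e
lit <> lit . lit . e
lit <> lit . lit . t
lit <> lit . lit . f
lit <> lit . lit . p
lit <> lit . lit . q
lit <> lit . lit . x

[e [t [t [f [p [q lit]]]] <> [f [p [q lit]]]] . [e [t [f [p [q lit]]]] . [e [t [f [p [q x]]]]]]]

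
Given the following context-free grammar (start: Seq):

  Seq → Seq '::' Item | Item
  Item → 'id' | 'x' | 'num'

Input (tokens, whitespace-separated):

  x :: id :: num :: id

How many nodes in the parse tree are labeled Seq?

[Seq [Seq [Seq [Seq [Item x]] :: [Item id]] :: [Item num]] :: [Item id]]

4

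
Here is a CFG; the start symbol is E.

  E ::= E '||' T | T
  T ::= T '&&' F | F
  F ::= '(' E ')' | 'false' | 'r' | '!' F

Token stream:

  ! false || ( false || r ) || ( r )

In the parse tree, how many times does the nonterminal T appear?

[E [E [E [T [F ! [F false]]]] || [T [F ( [E [E [T [F false]]] || [T [F r]]] )]]] || [T [F ( [E [T [F r]]] )]]]

6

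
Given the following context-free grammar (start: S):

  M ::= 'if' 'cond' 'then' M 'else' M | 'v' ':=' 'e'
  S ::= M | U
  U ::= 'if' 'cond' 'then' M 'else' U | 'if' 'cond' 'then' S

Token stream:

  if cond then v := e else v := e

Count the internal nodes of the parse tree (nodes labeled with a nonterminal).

4

[S [M if cond then [M v := e] else [M v := e]]]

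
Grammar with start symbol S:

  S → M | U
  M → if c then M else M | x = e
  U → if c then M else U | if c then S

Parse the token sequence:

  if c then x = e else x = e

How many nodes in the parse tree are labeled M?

[S [M if c then [M x = e] else [M x = e]]]

3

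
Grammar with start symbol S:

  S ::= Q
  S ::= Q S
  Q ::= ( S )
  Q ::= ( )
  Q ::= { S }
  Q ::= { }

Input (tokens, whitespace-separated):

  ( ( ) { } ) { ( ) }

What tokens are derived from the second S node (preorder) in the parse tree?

[S [Q ( [S [Q ( )] [S [Q { }]]] )] [S [Q { [S [Q ( )]] }]]]

( ) { }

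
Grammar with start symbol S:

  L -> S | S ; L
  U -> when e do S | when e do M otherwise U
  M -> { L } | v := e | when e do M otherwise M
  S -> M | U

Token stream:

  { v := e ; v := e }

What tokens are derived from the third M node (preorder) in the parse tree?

[S [M { [L [S [M v := e]] ; [L [S [M v := e]]]] }]]

v := e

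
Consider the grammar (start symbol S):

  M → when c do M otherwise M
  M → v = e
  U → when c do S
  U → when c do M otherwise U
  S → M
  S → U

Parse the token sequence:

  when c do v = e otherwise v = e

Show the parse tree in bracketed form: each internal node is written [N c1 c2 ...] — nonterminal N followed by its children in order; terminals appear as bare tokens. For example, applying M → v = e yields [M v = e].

S
M
when c do M otherwise M
when c do v = e otherwise M
when c do v = e otherwise v = e

[S [M when c do [M v = e] otherwise [M v = e]]]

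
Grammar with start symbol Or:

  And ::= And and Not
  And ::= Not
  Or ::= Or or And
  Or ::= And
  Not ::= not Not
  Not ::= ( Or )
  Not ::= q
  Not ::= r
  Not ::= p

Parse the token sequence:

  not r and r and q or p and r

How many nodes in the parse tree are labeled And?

[Or [Or [And [And [And [Not not [Not r]]] and [Not r]] and [Not q]]] or [And [And [Not p]] and [Not r]]]

5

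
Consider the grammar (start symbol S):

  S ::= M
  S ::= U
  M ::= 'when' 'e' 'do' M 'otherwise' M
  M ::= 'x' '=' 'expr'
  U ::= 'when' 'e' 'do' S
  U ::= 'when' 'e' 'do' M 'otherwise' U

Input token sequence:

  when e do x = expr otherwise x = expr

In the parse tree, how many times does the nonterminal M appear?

[S [M when e do [M x = expr] otherwise [M x = expr]]]

3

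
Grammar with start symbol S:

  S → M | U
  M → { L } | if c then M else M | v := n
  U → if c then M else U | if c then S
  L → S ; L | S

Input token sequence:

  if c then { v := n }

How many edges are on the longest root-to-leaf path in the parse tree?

7

[S [U if c then [S [M { [L [S [M v := n]]] }]]]]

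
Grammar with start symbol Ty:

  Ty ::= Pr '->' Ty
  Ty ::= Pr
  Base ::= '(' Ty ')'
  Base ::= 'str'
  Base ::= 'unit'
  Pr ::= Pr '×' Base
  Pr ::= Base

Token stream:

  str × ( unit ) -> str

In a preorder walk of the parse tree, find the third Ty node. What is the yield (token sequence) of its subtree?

str

[Ty [Pr [Pr [Base str]] × [Base ( [Ty [Pr [Base unit]]] )]] -> [Ty [Pr [Base str]]]]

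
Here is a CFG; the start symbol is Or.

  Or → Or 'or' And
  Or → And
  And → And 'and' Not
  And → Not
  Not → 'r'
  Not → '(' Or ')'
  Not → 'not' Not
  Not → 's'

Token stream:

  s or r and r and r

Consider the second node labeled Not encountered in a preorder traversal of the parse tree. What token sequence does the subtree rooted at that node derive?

r

[Or [Or [And [Not s]]] or [And [And [And [Not r]] and [Not r]] and [Not r]]]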